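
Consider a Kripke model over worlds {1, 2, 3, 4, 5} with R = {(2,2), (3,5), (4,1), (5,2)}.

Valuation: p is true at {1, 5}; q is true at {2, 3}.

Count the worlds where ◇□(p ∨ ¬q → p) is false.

1: no successors, so ◇□(p ∨ ¬q → p) fails. ✗
2: successors {2}; □(p ∨ ¬q → p) there: 2:T. ✓
3: successors {5}; □(p ∨ ¬q → p) there: 5:T. ✓
4: successors {1}; □(p ∨ ¬q → p) there: 1:T. ✓
5: successors {2}; □(p ∨ ¬q → p) there: 2:T. ✓
Satisfying worlds: {2, 3, 4, 5}.
So ◇□(p ∨ ¬q → p) fails at the other 1 world.

1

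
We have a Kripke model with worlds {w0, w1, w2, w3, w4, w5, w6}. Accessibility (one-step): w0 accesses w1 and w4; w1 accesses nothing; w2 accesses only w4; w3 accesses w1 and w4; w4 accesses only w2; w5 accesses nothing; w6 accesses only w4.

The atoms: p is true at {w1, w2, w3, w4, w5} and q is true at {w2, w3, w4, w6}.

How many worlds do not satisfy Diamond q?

w0: successors {w1, w4}; q there: w1:F, w4:T. ✓
w1: no successors, so Diamond q fails. ✗
w2: successors {w4}; q there: w4:T. ✓
w3: successors {w1, w4}; q there: w1:F, w4:T. ✓
w4: successors {w2}; q there: w2:T. ✓
w5: no successors, so Diamond q fails. ✗
w6: successors {w4}; q there: w4:T. ✓
Satisfying worlds: {w0, w2, w3, w4, w6}.
So Diamond q fails at the other 2 worlds.

2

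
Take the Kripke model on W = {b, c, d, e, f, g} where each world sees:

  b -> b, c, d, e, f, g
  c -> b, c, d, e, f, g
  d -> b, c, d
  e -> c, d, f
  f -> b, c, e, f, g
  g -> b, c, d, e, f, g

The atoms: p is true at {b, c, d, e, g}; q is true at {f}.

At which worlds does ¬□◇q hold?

{b, c, d, e, g}

b: □◇q is F. ✓
c: □◇q is F. ✓
d: □◇q is F. ✓
e: □◇q is F. ✓
f: □◇q is T. ✗
g: □◇q is F. ✓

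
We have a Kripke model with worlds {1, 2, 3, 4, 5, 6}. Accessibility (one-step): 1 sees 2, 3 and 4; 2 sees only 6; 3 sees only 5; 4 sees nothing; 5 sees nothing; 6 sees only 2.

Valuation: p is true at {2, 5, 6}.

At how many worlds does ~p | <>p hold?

1: ~p is T, <>p is T. ✓
2: ~p is F, <>p is T. ✓
3: ~p is T, <>p is T. ✓
4: ~p is T, <>p is F. ✓
5: ~p is F, <>p is F. ✗
6: ~p is F, <>p is T. ✓
Satisfying worlds: {1, 2, 3, 4, 6}.

5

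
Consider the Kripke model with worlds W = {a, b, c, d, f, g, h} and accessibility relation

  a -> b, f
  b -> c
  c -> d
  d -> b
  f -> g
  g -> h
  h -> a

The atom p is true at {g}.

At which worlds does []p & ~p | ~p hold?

a: []p & ~p is F, ~p is T. ✓
b: []p & ~p is F, ~p is T. ✓
c: []p & ~p is F, ~p is T. ✓
d: []p & ~p is F, ~p is T. ✓
f: []p & ~p is T, ~p is T. ✓
g: []p & ~p is F, ~p is F. ✗
h: []p & ~p is F, ~p is T. ✓

{a, b, c, d, f, h}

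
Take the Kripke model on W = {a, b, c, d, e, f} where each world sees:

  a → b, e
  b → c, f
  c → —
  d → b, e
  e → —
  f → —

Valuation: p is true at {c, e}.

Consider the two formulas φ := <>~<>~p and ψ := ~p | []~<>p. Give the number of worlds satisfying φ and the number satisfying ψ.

3 and 6

For <>~<>~p:
a: successors {b, e}; ~<>~p there: b:F, e:T. ✓
b: successors {c, f}; ~<>~p there: c:T, f:T. ✓
c: no successors, so <>~<>~p fails. ✗
d: successors {b, e}; ~<>~p there: b:F, e:T. ✓
e: no successors, so <>~<>~p fails. ✗
f: no successors, so <>~<>~p fails. ✗
— 3 worlds.
For ~p | []~<>p:
a: ~p is T, []~<>p is F. ✓
b: ~p is T, []~<>p is T. ✓
c: ~p is F, []~<>p is T. ✓
d: ~p is T, []~<>p is F. ✓
e: ~p is F, []~<>p is T. ✓
f: ~p is T, []~<>p is T. ✓
— 6 worlds.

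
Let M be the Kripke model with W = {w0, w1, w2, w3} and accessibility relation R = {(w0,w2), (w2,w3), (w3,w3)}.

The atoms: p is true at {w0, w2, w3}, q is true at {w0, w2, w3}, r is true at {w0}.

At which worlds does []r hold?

w0: successors {w2}; r there: w2:F. ✗
w1: no successors, so []r holds vacuously. ✓
w2: successors {w3}; r there: w3:F. ✗
w3: successors {w3}; r there: w3:F. ✗

{w1}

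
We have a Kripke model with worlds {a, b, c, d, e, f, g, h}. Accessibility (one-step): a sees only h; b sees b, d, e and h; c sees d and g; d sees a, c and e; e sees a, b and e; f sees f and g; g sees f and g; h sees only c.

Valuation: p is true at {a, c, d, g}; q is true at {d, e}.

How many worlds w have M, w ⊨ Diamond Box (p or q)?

5

a: successors {h}; Box (p or q) there: h:T. ✓
b: successors {b, d, e, h}; Box (p or q) there: b:F, d:T, e:F, h:T. ✓
c: successors {d, g}; Box (p or q) there: d:T, g:F. ✓
d: successors {a, c, e}; Box (p or q) there: a:F, c:T, e:F. ✓
e: successors {a, b, e}; Box (p or q) there: a:F, b:F, e:F. ✗
f: successors {f, g}; Box (p or q) there: f:F, g:F. ✗
g: successors {f, g}; Box (p or q) there: f:F, g:F. ✗
h: successors {c}; Box (p or q) there: c:T. ✓
Satisfying worlds: {a, b, c, d, h}.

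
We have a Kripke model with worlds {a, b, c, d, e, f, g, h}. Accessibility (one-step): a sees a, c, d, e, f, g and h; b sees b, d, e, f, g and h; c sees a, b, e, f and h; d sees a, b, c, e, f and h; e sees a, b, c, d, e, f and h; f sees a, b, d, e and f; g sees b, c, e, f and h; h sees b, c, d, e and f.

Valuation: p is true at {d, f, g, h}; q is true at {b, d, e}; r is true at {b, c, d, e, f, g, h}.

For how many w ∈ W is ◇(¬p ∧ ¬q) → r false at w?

1

a: ◇(¬p ∧ ¬q) is T, r is F. ✗
b: ◇(¬p ∧ ¬q) is F, r is T. ✓
c: ◇(¬p ∧ ¬q) is T, r is T. ✓
d: ◇(¬p ∧ ¬q) is T, r is T. ✓
e: ◇(¬p ∧ ¬q) is T, r is T. ✓
f: ◇(¬p ∧ ¬q) is T, r is T. ✓
g: ◇(¬p ∧ ¬q) is T, r is T. ✓
h: ◇(¬p ∧ ¬q) is T, r is T. ✓
Satisfying worlds: {b, c, d, e, f, g, h}.
So ◇(¬p ∧ ¬q) → r fails at the other 1 world.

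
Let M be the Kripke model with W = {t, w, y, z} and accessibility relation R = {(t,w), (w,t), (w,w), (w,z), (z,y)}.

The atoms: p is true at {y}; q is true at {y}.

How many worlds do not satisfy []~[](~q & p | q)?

2

t: successors {w}; ~[](~q & p | q) there: w:T. ✓
w: successors {t, w, z}; ~[](~q & p | q) there: t:T, w:T, z:F. ✗
y: no successors, so []~[](~q & p | q) holds vacuously. ✓
z: successors {y}; ~[](~q & p | q) there: y:F. ✗
Satisfying worlds: {t, y}.
So []~[](~q & p | q) fails at the other 2 worlds.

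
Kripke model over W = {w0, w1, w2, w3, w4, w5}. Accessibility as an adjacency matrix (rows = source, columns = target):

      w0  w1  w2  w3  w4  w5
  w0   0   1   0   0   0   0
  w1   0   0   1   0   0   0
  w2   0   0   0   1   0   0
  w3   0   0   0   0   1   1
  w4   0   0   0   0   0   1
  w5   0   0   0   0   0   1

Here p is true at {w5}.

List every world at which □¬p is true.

w0: successors {w1}; ¬p there: w1:T. ✓
w1: successors {w2}; ¬p there: w2:T. ✓
w2: successors {w3}; ¬p there: w3:T. ✓
w3: successors {w4, w5}; ¬p there: w4:T, w5:F. ✗
w4: successors {w5}; ¬p there: w5:F. ✗
w5: successors {w5}; ¬p there: w5:F. ✗

{w0, w1, w2}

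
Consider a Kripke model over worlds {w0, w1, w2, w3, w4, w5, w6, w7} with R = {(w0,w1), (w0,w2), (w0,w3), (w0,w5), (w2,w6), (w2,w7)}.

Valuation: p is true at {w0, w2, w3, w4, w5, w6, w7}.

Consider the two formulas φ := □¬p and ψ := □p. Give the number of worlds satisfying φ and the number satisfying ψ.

For □¬p:
w0: successors {w1, w2, w3, w5}; ¬p there: w1:T, w2:F, w3:F, w5:F. ✗
w1: no successors, so □¬p holds vacuously. ✓
w2: successors {w6, w7}; ¬p there: w6:F, w7:F. ✗
w3: no successors, so □¬p holds vacuously. ✓
w4: no successors, so □¬p holds vacuously. ✓
w5: no successors, so □¬p holds vacuously. ✓
w6: no successors, so □¬p holds vacuously. ✓
w7: no successors, so □¬p holds vacuously. ✓
— 6 worlds.
For □p:
w0: successors {w1, w2, w3, w5}; p there: w1:F, w2:T, w3:T, w5:T. ✗
w1: no successors, so □p holds vacuously. ✓
w2: successors {w6, w7}; p there: w6:T, w7:T. ✓
w3: no successors, so □p holds vacuously. ✓
w4: no successors, so □p holds vacuously. ✓
w5: no successors, so □p holds vacuously. ✓
w6: no successors, so □p holds vacuously. ✓
w7: no successors, so □p holds vacuously. ✓
— 7 worlds.

6 and 7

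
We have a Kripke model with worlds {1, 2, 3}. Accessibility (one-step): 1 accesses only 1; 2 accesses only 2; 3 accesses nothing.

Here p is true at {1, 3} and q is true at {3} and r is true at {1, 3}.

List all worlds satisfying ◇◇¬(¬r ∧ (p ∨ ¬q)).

{1}

1: successors {1}; ◇¬(¬r ∧ (p ∨ ¬q)) there: 1:T. ✓
2: successors {2}; ◇¬(¬r ∧ (p ∨ ¬q)) there: 2:F. ✗
3: no successors, so ◇◇¬(¬r ∧ (p ∨ ¬q)) fails. ✗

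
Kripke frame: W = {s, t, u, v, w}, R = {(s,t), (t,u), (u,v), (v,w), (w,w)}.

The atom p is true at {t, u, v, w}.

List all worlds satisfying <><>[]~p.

s: successors {t}; <>[]~p there: t:F. ✗
t: successors {u}; <>[]~p there: u:F. ✗
u: successors {v}; <>[]~p there: v:F. ✗
v: successors {w}; <>[]~p there: w:F. ✗
w: successors {w}; <>[]~p there: w:F. ✗

∅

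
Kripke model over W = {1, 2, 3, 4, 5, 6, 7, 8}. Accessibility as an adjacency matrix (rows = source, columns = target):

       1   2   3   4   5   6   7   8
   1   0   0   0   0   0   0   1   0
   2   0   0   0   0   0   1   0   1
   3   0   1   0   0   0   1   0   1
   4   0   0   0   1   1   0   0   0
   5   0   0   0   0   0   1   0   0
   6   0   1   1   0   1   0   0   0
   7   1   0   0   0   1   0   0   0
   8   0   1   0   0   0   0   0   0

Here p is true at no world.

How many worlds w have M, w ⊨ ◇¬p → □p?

0

1: ◇¬p is T, □p is F. ✗
2: ◇¬p is T, □p is F. ✗
3: ◇¬p is T, □p is F. ✗
4: ◇¬p is T, □p is F. ✗
5: ◇¬p is T, □p is F. ✗
6: ◇¬p is T, □p is F. ✗
7: ◇¬p is T, □p is F. ✗
8: ◇¬p is T, □p is F. ✗
Satisfying worlds: ∅.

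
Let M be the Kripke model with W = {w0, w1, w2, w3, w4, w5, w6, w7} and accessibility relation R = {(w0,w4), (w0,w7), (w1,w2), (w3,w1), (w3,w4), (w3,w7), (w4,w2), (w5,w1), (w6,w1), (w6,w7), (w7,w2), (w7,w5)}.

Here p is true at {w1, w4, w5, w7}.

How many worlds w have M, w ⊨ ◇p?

5

w0: successors {w4, w7}; p there: w4:T, w7:T. ✓
w1: successors {w2}; p there: w2:F. ✗
w2: no successors, so ◇p fails. ✗
w3: successors {w1, w4, w7}; p there: w1:T, w4:T, w7:T. ✓
w4: successors {w2}; p there: w2:F. ✗
w5: successors {w1}; p there: w1:T. ✓
w6: successors {w1, w7}; p there: w1:T, w7:T. ✓
w7: successors {w2, w5}; p there: w2:F, w5:T. ✓
Satisfying worlds: {w0, w3, w5, w6, w7}.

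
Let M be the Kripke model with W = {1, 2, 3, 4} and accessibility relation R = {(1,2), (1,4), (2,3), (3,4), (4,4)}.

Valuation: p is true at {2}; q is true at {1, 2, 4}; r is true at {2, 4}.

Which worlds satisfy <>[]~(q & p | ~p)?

1: successors {2, 4}; []~(q & p | ~p) there: 2:F, 4:F. ✗
2: successors {3}; []~(q & p | ~p) there: 3:F. ✗
3: successors {4}; []~(q & p | ~p) there: 4:F. ✗
4: successors {4}; []~(q & p | ~p) there: 4:F. ✗

∅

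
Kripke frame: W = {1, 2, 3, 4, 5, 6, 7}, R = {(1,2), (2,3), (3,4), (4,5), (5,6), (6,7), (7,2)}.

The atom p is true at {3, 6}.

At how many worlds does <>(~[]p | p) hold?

4

1: successors {2}; ~[]p | p there: 2:F. ✗
2: successors {3}; ~[]p | p there: 3:T. ✓
3: successors {4}; ~[]p | p there: 4:T. ✓
4: successors {5}; ~[]p | p there: 5:F. ✗
5: successors {6}; ~[]p | p there: 6:T. ✓
6: successors {7}; ~[]p | p there: 7:T. ✓
7: successors {2}; ~[]p | p there: 2:F. ✗
Satisfying worlds: {2, 3, 5, 6}.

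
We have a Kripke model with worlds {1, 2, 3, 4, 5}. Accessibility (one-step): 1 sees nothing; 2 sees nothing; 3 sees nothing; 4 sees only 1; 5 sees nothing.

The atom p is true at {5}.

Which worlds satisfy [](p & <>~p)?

1: no successors, so [](p & <>~p) holds vacuously. ✓
2: no successors, so [](p & <>~p) holds vacuously. ✓
3: no successors, so [](p & <>~p) holds vacuously. ✓
4: successors {1}; p & <>~p there: 1:F. ✗
5: no successors, so [](p & <>~p) holds vacuously. ✓

{1, 2, 3, 5}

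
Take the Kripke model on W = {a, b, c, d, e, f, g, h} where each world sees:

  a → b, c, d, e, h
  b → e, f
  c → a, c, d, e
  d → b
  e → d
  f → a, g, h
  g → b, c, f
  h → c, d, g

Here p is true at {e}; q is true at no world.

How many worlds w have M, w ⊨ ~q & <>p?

3

a: ~q is T, <>p is T. ✓
b: ~q is T, <>p is T. ✓
c: ~q is T, <>p is T. ✓
d: ~q is T, <>p is F. ✗
e: ~q is T, <>p is F. ✗
f: ~q is T, <>p is F. ✗
g: ~q is T, <>p is F. ✗
h: ~q is T, <>p is F. ✗
Satisfying worlds: {a, b, c}.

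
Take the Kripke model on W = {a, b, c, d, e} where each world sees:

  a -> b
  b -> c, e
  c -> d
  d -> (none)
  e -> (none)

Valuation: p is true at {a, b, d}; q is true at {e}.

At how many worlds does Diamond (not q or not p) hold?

a: successors {b}; not q or not p there: b:T. ✓
b: successors {c, e}; not q or not p there: c:T, e:T. ✓
c: successors {d}; not q or not p there: d:T. ✓
d: no successors, so Diamond (not q or not p) fails. ✗
e: no successors, so Diamond (not q or not p) fails. ✗
Satisfying worlds: {a, b, c}.

3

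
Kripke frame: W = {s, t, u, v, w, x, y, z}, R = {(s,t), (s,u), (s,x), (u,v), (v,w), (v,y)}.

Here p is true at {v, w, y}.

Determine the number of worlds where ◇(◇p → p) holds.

3

s: successors {t, u, x}; ◇p → p there: t:T, u:F, x:T. ✓
t: no successors, so ◇(◇p → p) fails. ✗
u: successors {v}; ◇p → p there: v:T. ✓
v: successors {w, y}; ◇p → p there: w:T, y:T. ✓
w: no successors, so ◇(◇p → p) fails. ✗
x: no successors, so ◇(◇p → p) fails. ✗
y: no successors, so ◇(◇p → p) fails. ✗
z: no successors, so ◇(◇p → p) fails. ✗
Satisfying worlds: {s, u, v}.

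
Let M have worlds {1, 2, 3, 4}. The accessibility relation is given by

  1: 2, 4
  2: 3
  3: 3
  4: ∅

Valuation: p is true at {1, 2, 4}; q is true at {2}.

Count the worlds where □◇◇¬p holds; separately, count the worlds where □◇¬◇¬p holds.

For □◇◇¬p:
1: successors {2, 4}; ◇◇¬p there: 2:T, 4:F. ✗
2: successors {3}; ◇◇¬p there: 3:T. ✓
3: successors {3}; ◇◇¬p there: 3:T. ✓
4: no successors, so □◇◇¬p holds vacuously. ✓
— 3 worlds.
For □◇¬◇¬p:
1: successors {2, 4}; ◇¬◇¬p there: 2:F, 4:F. ✗
2: successors {3}; ◇¬◇¬p there: 3:F. ✗
3: successors {3}; ◇¬◇¬p there: 3:F. ✗
4: no successors, so □◇¬◇¬p holds vacuously. ✓
— 1 world.

3 and 1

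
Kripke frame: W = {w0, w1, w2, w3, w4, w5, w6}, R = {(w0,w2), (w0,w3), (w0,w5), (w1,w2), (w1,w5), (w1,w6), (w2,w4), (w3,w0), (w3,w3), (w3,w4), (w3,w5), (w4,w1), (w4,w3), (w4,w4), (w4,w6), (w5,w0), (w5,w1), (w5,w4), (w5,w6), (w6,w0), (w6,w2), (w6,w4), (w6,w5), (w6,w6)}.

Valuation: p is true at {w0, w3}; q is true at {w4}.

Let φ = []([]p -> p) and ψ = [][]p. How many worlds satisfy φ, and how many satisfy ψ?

7 and 0

For []([]p -> p):
w0: successors {w2, w3, w5}; []p -> p there: w2:T, w3:T, w5:T. ✓
w1: successors {w2, w5, w6}; []p -> p there: w2:T, w5:T, w6:T. ✓
w2: successors {w4}; []p -> p there: w4:T. ✓
w3: successors {w0, w3, w4, w5}; []p -> p there: w0:T, w3:T, w4:T, w5:T. ✓
w4: successors {w1, w3, w4, w6}; []p -> p there: w1:T, w3:T, w4:T, w6:T. ✓
w5: successors {w0, w1, w4, w6}; []p -> p there: w0:T, w1:T, w4:T, w6:T. ✓
w6: successors {w0, w2, w4, w5, w6}; []p -> p there: w0:T, w2:T, w4:T, w5:T, w6:T. ✓
— 7 worlds.
For [][]p:
w0: successors {w2, w3, w5}; []p there: w2:F, w3:F, w5:F. ✗
w1: successors {w2, w5, w6}; []p there: w2:F, w5:F, w6:F. ✗
w2: successors {w4}; []p there: w4:F. ✗
w3: successors {w0, w3, w4, w5}; []p there: w0:F, w3:F, w4:F, w5:F. ✗
w4: successors {w1, w3, w4, w6}; []p there: w1:F, w3:F, w4:F, w6:F. ✗
w5: successors {w0, w1, w4, w6}; []p there: w0:F, w1:F, w4:F, w6:F. ✗
w6: successors {w0, w2, w4, w5, w6}; []p there: w0:F, w2:F, w4:F, w5:F, w6:F. ✗
— 0 worlds.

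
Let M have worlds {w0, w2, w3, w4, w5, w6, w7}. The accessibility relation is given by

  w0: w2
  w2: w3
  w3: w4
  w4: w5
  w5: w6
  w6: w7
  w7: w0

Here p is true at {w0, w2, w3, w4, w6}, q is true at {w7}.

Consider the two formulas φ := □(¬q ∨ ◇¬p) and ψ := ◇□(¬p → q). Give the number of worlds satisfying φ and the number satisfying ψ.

For □(¬q ∨ ◇¬p):
w0: successors {w2}; ¬q ∨ ◇¬p there: w2:T. ✓
w2: successors {w3}; ¬q ∨ ◇¬p there: w3:T. ✓
w3: successors {w4}; ¬q ∨ ◇¬p there: w4:T. ✓
w4: successors {w5}; ¬q ∨ ◇¬p there: w5:T. ✓
w5: successors {w6}; ¬q ∨ ◇¬p there: w6:T. ✓
w6: successors {w7}; ¬q ∨ ◇¬p there: w7:F. ✗
w7: successors {w0}; ¬q ∨ ◇¬p there: w0:T. ✓
— 6 worlds.
For ◇□(¬p → q):
w0: successors {w2}; □(¬p → q) there: w2:T. ✓
w2: successors {w3}; □(¬p → q) there: w3:T. ✓
w3: successors {w4}; □(¬p → q) there: w4:F. ✗
w4: successors {w5}; □(¬p → q) there: w5:T. ✓
w5: successors {w6}; □(¬p → q) there: w6:T. ✓
w6: successors {w7}; □(¬p → q) there: w7:T. ✓
w7: successors {w0}; □(¬p → q) there: w0:T. ✓
— 6 worlds.

6 and 6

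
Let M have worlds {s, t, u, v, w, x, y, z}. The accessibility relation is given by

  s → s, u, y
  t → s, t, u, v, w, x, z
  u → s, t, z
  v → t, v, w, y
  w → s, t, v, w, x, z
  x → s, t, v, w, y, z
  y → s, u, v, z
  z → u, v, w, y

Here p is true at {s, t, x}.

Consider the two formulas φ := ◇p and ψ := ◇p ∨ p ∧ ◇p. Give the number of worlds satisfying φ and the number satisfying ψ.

7 and 7

For ◇p:
s: successors {s, u, y}; p there: s:T, u:F, y:F. ✓
t: successors {s, t, u, v, w, x, z}; p there: s:T, t:T, u:F, v:F, w:F, x:T, z:F. ✓
u: successors {s, t, z}; p there: s:T, t:T, z:F. ✓
v: successors {t, v, w, y}; p there: t:T, v:F, w:F, y:F. ✓
w: successors {s, t, v, w, x, z}; p there: s:T, t:T, v:F, w:F, x:T, z:F. ✓
x: successors {s, t, v, w, y, z}; p there: s:T, t:T, v:F, w:F, y:F, z:F. ✓
y: successors {s, u, v, z}; p there: s:T, u:F, v:F, z:F. ✓
z: successors {u, v, w, y}; p there: u:F, v:F, w:F, y:F. ✗
— 7 worlds.
For ◇p ∨ p ∧ ◇p:
s: ◇p is T, p ∧ ◇p is T. ✓
t: ◇p is T, p ∧ ◇p is T. ✓
u: ◇p is T, p ∧ ◇p is F. ✓
v: ◇p is T, p ∧ ◇p is F. ✓
w: ◇p is T, p ∧ ◇p is F. ✓
x: ◇p is T, p ∧ ◇p is T. ✓
y: ◇p is T, p ∧ ◇p is F. ✓
z: ◇p is F, p ∧ ◇p is F. ✗
— 7 worlds.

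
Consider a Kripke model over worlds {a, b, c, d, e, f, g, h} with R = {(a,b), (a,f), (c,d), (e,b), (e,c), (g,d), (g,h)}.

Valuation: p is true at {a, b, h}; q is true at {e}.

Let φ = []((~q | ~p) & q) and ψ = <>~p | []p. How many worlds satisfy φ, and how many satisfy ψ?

4 and 8

For []((~q | ~p) & q):
a: successors {b, f}; (~q | ~p) & q there: b:F, f:F. ✗
b: no successors, so []((~q | ~p) & q) holds vacuously. ✓
c: successors {d}; (~q | ~p) & q there: d:F. ✗
d: no successors, so []((~q | ~p) & q) holds vacuously. ✓
e: successors {b, c}; (~q | ~p) & q there: b:F, c:F. ✗
f: no successors, so []((~q | ~p) & q) holds vacuously. ✓
g: successors {d, h}; (~q | ~p) & q there: d:F, h:F. ✗
h: no successors, so []((~q | ~p) & q) holds vacuously. ✓
— 4 worlds.
For <>~p | []p:
a: <>~p is T, []p is F. ✓
b: <>~p is F, []p is T. ✓
c: <>~p is T, []p is F. ✓
d: <>~p is F, []p is T. ✓
e: <>~p is T, []p is F. ✓
f: <>~p is F, []p is T. ✓
g: <>~p is T, []p is F. ✓
h: <>~p is F, []p is T. ✓
— 8 worlds.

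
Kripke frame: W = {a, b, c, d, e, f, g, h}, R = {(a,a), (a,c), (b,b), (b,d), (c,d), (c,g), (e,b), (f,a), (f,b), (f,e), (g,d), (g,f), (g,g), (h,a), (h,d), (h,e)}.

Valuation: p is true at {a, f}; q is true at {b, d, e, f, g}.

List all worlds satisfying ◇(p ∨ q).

a: successors {a, c}; p ∨ q there: a:T, c:F. ✓
b: successors {b, d}; p ∨ q there: b:T, d:T. ✓
c: successors {d, g}; p ∨ q there: d:T, g:T. ✓
d: no successors, so ◇(p ∨ q) fails. ✗
e: successors {b}; p ∨ q there: b:T. ✓
f: successors {a, b, e}; p ∨ q there: a:T, b:T, e:T. ✓
g: successors {d, f, g}; p ∨ q there: d:T, f:T, g:T. ✓
h: successors {a, d, e}; p ∨ q there: a:T, d:T, e:T. ✓

{a, b, c, e, f, g, h}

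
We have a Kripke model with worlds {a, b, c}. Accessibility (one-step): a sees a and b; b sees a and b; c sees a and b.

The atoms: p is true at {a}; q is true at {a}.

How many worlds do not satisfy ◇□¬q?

a: successors {a, b}; □¬q there: a:F, b:F. ✗
b: successors {a, b}; □¬q there: a:F, b:F. ✗
c: successors {a, b}; □¬q there: a:F, b:F. ✗
Satisfying worlds: ∅.
So ◇□¬q fails at the other 3 worlds.

3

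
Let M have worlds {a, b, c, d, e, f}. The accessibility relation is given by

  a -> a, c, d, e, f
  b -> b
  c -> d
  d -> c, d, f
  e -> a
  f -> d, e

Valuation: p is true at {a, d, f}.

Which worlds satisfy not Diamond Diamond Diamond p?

{b}

a: Diamond Diamond Diamond p is T. ✗
b: Diamond Diamond Diamond p is F. ✓
c: Diamond Diamond Diamond p is T. ✗
d: Diamond Diamond Diamond p is T. ✗
e: Diamond Diamond Diamond p is T. ✗
f: Diamond Diamond Diamond p is T. ✗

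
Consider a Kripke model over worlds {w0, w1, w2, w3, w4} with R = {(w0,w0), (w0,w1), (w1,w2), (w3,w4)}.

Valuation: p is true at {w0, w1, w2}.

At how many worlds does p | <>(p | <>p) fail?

w0: p is T, <>(p | <>p) is T. ✓
w1: p is T, <>(p | <>p) is T. ✓
w2: p is T, <>(p | <>p) is F. ✓
w3: p is F, <>(p | <>p) is F. ✗
w4: p is F, <>(p | <>p) is F. ✗
Satisfying worlds: {w0, w1, w2}.
So p | <>(p | <>p) fails at the other 2 worlds.

2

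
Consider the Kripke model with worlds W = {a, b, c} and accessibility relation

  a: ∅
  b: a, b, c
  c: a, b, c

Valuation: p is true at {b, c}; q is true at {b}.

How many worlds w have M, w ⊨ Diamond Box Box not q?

a: no successors, so Diamond Box Box not q fails. ✗
b: successors {a, b, c}; Box Box not q there: a:T, b:F, c:F. ✓
c: successors {a, b, c}; Box Box not q there: a:T, b:F, c:F. ✓
Satisfying worlds: {b, c}.

2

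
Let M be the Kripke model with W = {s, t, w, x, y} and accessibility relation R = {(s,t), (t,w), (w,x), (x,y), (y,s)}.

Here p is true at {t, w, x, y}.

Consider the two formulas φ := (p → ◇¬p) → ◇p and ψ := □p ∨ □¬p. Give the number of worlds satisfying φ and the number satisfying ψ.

4 and 5

For (p → ◇¬p) → ◇p:
s: p → ◇¬p is T, ◇p is T. ✓
t: p → ◇¬p is F, ◇p is T. ✓
w: p → ◇¬p is F, ◇p is T. ✓
x: p → ◇¬p is F, ◇p is T. ✓
y: p → ◇¬p is T, ◇p is F. ✗
— 4 worlds.
For □p ∨ □¬p:
s: □p is T, □¬p is F. ✓
t: □p is T, □¬p is F. ✓
w: □p is T, □¬p is F. ✓
x: □p is T, □¬p is F. ✓
y: □p is F, □¬p is T. ✓
— 5 worlds.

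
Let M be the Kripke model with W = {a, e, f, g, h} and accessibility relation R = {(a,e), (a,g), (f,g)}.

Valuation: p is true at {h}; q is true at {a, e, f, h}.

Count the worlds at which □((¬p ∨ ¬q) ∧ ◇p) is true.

a: successors {e, g}; (¬p ∨ ¬q) ∧ ◇p there: e:F, g:F. ✗
e: no successors, so □((¬p ∨ ¬q) ∧ ◇p) holds vacuously. ✓
f: successors {g}; (¬p ∨ ¬q) ∧ ◇p there: g:F. ✗
g: no successors, so □((¬p ∨ ¬q) ∧ ◇p) holds vacuously. ✓
h: no successors, so □((¬p ∨ ¬q) ∧ ◇p) holds vacuously. ✓
Satisfying worlds: {e, g, h}.

3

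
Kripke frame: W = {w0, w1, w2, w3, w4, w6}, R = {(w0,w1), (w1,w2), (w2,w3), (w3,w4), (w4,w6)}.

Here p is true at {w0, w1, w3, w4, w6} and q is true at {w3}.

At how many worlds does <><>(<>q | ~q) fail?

w0: successors {w1}; <>(<>q | ~q) there: w1:T. ✓
w1: successors {w2}; <>(<>q | ~q) there: w2:F. ✗
w2: successors {w3}; <>(<>q | ~q) there: w3:T. ✓
w3: successors {w4}; <>(<>q | ~q) there: w4:T. ✓
w4: successors {w6}; <>(<>q | ~q) there: w6:F. ✗
w6: no successors, so <><>(<>q | ~q) fails. ✗
Satisfying worlds: {w0, w2, w3}.
So <><>(<>q | ~q) fails at the other 3 worlds.

3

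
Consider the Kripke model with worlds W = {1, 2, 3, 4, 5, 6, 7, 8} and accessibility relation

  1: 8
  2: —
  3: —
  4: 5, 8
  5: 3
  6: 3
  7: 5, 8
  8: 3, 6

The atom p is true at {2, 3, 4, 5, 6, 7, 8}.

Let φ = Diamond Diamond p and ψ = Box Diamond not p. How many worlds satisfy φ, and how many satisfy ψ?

4 and 2

For Diamond Diamond p:
1: successors {8}; Diamond p there: 8:T. ✓
2: no successors, so Diamond Diamond p fails. ✗
3: no successors, so Diamond Diamond p fails. ✗
4: successors {5, 8}; Diamond p there: 5:T, 8:T. ✓
5: successors {3}; Diamond p there: 3:F. ✗
6: successors {3}; Diamond p there: 3:F. ✗
7: successors {5, 8}; Diamond p there: 5:T, 8:T. ✓
8: successors {3, 6}; Diamond p there: 3:F, 6:T. ✓
— 4 worlds.
For Box Diamond not p:
1: successors {8}; Diamond not p there: 8:F. ✗
2: no successors, so Box Diamond not p holds vacuously. ✓
3: no successors, so Box Diamond not p holds vacuously. ✓
4: successors {5, 8}; Diamond not p there: 5:F, 8:F. ✗
5: successors {3}; Diamond not p there: 3:F. ✗
6: successors {3}; Diamond not p there: 3:F. ✗
7: successors {5, 8}; Diamond not p there: 5:F, 8:F. ✗
8: successors {3, 6}; Diamond not p there: 3:F, 6:F. ✗
— 2 worlds.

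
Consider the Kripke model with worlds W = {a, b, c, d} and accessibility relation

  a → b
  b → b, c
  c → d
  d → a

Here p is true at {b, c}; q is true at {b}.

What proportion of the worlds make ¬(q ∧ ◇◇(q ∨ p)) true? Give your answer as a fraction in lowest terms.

3/4

a: q ∧ ◇◇(q ∨ p) is F. ✓
b: q ∧ ◇◇(q ∨ p) is T. ✗
c: q ∧ ◇◇(q ∨ p) is F. ✓
d: q ∧ ◇◇(q ∨ p) is F. ✓
That's 3 of 4 worlds, so 3/4.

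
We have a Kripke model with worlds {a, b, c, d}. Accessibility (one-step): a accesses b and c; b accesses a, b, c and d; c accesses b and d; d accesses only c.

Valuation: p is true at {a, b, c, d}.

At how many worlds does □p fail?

a: successors {b, c}; p there: b:T, c:T. ✓
b: successors {a, b, c, d}; p there: a:T, b:T, c:T, d:T. ✓
c: successors {b, d}; p there: b:T, d:T. ✓
d: successors {c}; p there: c:T. ✓
Satisfying worlds: {a, b, c, d}.
So □p fails at the other 0 worlds.

0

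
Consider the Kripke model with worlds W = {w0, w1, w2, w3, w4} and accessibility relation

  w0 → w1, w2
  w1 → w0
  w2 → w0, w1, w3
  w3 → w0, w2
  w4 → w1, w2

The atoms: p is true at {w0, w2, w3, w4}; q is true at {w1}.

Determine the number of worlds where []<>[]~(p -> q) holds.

w0: successors {w1, w2}; <>[]~(p -> q) there: w1:F, w2:T. ✗
w1: successors {w0}; <>[]~(p -> q) there: w0:T. ✓
w2: successors {w0, w1, w3}; <>[]~(p -> q) there: w0:T, w1:F, w3:F. ✗
w3: successors {w0, w2}; <>[]~(p -> q) there: w0:T, w2:T. ✓
w4: successors {w1, w2}; <>[]~(p -> q) there: w1:F, w2:T. ✗
Satisfying worlds: {w1, w3}.

2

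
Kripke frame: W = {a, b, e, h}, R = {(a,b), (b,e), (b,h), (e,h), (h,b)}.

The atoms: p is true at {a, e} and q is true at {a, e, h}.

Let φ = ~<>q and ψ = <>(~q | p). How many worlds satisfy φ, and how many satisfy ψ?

For ~<>q:
a: <>q is F. ✓
b: <>q is T. ✗
e: <>q is T. ✗
h: <>q is F. ✓
— 2 worlds.
For <>(~q | p):
a: successors {b}; ~q | p there: b:T. ✓
b: successors {e, h}; ~q | p there: e:T, h:F. ✓
e: successors {h}; ~q | p there: h:F. ✗
h: successors {b}; ~q | p there: b:T. ✓
— 3 worlds.

2 and 3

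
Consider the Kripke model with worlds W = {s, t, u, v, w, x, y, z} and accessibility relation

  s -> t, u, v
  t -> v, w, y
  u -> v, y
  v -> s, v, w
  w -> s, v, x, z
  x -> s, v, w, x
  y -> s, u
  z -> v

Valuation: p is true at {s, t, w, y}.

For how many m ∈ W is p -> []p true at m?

s: p is T, []p is F. ✗
t: p is T, []p is F. ✗
u: p is F, []p is F. ✓
v: p is F, []p is F. ✓
w: p is T, []p is F. ✗
x: p is F, []p is F. ✓
y: p is T, []p is F. ✗
z: p is F, []p is F. ✓
Satisfying worlds: {u, v, x, z}.

4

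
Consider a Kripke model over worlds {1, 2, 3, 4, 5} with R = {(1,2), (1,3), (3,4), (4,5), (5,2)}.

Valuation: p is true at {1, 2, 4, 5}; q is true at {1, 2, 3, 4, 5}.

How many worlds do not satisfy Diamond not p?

1: successors {2, 3}; not p there: 2:F, 3:T. ✓
2: no successors, so Diamond not p fails. ✗
3: successors {4}; not p there: 4:F. ✗
4: successors {5}; not p there: 5:F. ✗
5: successors {2}; not p there: 2:F. ✗
Satisfying worlds: {1}.
So Diamond not p fails at the other 4 worlds.

4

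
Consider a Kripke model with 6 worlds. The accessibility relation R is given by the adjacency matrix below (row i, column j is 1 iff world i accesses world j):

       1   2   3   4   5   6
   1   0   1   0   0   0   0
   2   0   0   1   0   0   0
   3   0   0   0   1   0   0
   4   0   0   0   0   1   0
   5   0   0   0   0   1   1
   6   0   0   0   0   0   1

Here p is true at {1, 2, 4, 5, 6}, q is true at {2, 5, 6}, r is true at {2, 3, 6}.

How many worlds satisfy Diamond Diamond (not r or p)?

1: successors {2}; Diamond (not r or p) there: 2:F. ✗
2: successors {3}; Diamond (not r or p) there: 3:T. ✓
3: successors {4}; Diamond (not r or p) there: 4:T. ✓
4: successors {5}; Diamond (not r or p) there: 5:T. ✓
5: successors {5, 6}; Diamond (not r or p) there: 5:T, 6:T. ✓
6: successors {6}; Diamond (not r or p) there: 6:T. ✓
Satisfying worlds: {2, 3, 4, 5, 6}.

5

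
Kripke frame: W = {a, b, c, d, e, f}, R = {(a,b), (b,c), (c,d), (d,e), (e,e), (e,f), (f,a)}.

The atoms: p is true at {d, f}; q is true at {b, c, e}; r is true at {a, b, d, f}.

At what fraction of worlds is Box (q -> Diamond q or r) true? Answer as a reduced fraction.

5/6

a: successors {b}; q -> Diamond q or r there: b:T. ✓
b: successors {c}; q -> Diamond q or r there: c:F. ✗
c: successors {d}; q -> Diamond q or r there: d:T. ✓
d: successors {e}; q -> Diamond q or r there: e:T. ✓
e: successors {e, f}; q -> Diamond q or r there: e:T, f:T. ✓
f: successors {a}; q -> Diamond q or r there: a:T. ✓
That's 5 of 6 worlds, so 5/6.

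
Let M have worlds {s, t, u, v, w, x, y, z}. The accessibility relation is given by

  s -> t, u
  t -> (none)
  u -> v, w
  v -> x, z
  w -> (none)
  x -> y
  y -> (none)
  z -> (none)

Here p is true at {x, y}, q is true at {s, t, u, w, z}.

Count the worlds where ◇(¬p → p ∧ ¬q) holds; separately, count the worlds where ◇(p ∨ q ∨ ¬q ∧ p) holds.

2 and 4

For ◇(¬p → p ∧ ¬q):
s: successors {t, u}; ¬p → p ∧ ¬q there: t:F, u:F. ✗
t: no successors, so ◇(¬p → p ∧ ¬q) fails. ✗
u: successors {v, w}; ¬p → p ∧ ¬q there: v:F, w:F. ✗
v: successors {x, z}; ¬p → p ∧ ¬q there: x:T, z:F. ✓
w: no successors, so ◇(¬p → p ∧ ¬q) fails. ✗
x: successors {y}; ¬p → p ∧ ¬q there: y:T. ✓
y: no successors, so ◇(¬p → p ∧ ¬q) fails. ✗
z: no successors, so ◇(¬p → p ∧ ¬q) fails. ✗
— 2 worlds.
For ◇(p ∨ q ∨ ¬q ∧ p):
s: successors {t, u}; p ∨ q ∨ ¬q ∧ p there: t:T, u:T. ✓
t: no successors, so ◇(p ∨ q ∨ ¬q ∧ p) fails. ✗
u: successors {v, w}; p ∨ q ∨ ¬q ∧ p there: v:F, w:T. ✓
v: successors {x, z}; p ∨ q ∨ ¬q ∧ p there: x:T, z:T. ✓
w: no successors, so ◇(p ∨ q ∨ ¬q ∧ p) fails. ✗
x: successors {y}; p ∨ q ∨ ¬q ∧ p there: y:T. ✓
y: no successors, so ◇(p ∨ q ∨ ¬q ∧ p) fails. ✗
z: no successors, so ◇(p ∨ q ∨ ¬q ∧ p) fails. ✗
— 4 worlds.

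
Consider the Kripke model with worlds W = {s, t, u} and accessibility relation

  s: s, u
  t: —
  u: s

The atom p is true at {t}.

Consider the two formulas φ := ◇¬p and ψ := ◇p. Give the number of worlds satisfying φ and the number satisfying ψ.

For ◇¬p:
s: successors {s, u}; ¬p there: s:T, u:T. ✓
t: no successors, so ◇¬p fails. ✗
u: successors {s}; ¬p there: s:T. ✓
— 2 worlds.
For ◇p:
s: successors {s, u}; p there: s:F, u:F. ✗
t: no successors, so ◇p fails. ✗
u: successors {s}; p there: s:F. ✗
— 0 worlds.

2 and 0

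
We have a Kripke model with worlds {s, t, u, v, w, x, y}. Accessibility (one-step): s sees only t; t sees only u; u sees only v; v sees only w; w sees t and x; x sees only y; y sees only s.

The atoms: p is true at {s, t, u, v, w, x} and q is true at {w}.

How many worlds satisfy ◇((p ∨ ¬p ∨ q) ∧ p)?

s: successors {t}; (p ∨ ¬p ∨ q) ∧ p there: t:T. ✓
t: successors {u}; (p ∨ ¬p ∨ q) ∧ p there: u:T. ✓
u: successors {v}; (p ∨ ¬p ∨ q) ∧ p there: v:T. ✓
v: successors {w}; (p ∨ ¬p ∨ q) ∧ p there: w:T. ✓
w: successors {t, x}; (p ∨ ¬p ∨ q) ∧ p there: t:T, x:T. ✓
x: successors {y}; (p ∨ ¬p ∨ q) ∧ p there: y:F. ✗
y: successors {s}; (p ∨ ¬p ∨ q) ∧ p there: s:T. ✓
Satisfying worlds: {s, t, u, v, w, y}.

6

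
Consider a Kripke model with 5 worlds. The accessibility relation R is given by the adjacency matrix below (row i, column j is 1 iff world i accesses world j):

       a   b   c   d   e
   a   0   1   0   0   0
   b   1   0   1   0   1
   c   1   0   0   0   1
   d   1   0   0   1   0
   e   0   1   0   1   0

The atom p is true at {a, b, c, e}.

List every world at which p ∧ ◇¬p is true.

{e}

a: p is T, ◇¬p is F. ✗
b: p is T, ◇¬p is F. ✗
c: p is T, ◇¬p is F. ✗
d: p is F, ◇¬p is T. ✗
e: p is T, ◇¬p is T. ✓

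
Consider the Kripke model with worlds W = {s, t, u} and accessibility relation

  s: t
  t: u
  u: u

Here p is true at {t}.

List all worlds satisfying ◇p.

s: successors {t}; p there: t:T. ✓
t: successors {u}; p there: u:F. ✗
u: successors {u}; p there: u:F. ✗

{s}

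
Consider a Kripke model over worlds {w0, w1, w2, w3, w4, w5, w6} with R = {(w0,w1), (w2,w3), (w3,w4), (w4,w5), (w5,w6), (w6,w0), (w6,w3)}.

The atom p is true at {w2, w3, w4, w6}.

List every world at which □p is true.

w0: successors {w1}; p there: w1:F. ✗
w1: no successors, so □p holds vacuously. ✓
w2: successors {w3}; p there: w3:T. ✓
w3: successors {w4}; p there: w4:T. ✓
w4: successors {w5}; p there: w5:F. ✗
w5: successors {w6}; p there: w6:T. ✓
w6: successors {w0, w3}; p there: w0:F, w3:T. ✗

{w1, w2, w3, w5}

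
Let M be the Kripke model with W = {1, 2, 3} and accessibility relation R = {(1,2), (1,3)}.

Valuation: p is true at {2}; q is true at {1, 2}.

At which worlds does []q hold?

1: successors {2, 3}; q there: 2:T, 3:F. ✗
2: no successors, so []q holds vacuously. ✓
3: no successors, so []q holds vacuously. ✓

{2, 3}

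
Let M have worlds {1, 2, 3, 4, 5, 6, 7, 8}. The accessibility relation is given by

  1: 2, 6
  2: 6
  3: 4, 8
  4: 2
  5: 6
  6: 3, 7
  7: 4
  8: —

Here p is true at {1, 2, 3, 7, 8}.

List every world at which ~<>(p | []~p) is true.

1: <>(p | []~p) is T. ✗
2: <>(p | []~p) is F. ✓
3: <>(p | []~p) is T. ✗
4: <>(p | []~p) is T. ✗
5: <>(p | []~p) is F. ✓
6: <>(p | []~p) is T. ✗
7: <>(p | []~p) is F. ✓
8: <>(p | []~p) is F. ✓

{2, 5, 7, 8}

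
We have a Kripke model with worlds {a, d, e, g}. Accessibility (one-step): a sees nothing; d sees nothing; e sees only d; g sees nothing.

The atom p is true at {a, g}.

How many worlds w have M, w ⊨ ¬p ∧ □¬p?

2

a: ¬p is F, □¬p is T. ✗
d: ¬p is T, □¬p is T. ✓
e: ¬p is T, □¬p is T. ✓
g: ¬p is F, □¬p is T. ✗
Satisfying worlds: {d, e}.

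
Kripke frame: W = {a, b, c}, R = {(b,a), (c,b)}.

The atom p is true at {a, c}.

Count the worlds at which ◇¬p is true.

a: no successors, so ◇¬p fails. ✗
b: successors {a}; ¬p there: a:F. ✗
c: successors {b}; ¬p there: b:T. ✓
Satisfying worlds: {c}.

1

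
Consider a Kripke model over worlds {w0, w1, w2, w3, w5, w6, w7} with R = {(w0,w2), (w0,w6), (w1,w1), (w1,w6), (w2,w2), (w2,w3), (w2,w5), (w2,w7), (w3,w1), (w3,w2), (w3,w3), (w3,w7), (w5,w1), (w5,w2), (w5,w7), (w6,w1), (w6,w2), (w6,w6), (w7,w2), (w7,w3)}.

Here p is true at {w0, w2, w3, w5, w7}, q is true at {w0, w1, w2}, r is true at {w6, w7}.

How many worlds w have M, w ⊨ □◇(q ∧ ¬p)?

1

w0: successors {w2, w6}; ◇(q ∧ ¬p) there: w2:F, w6:T. ✗
w1: successors {w1, w6}; ◇(q ∧ ¬p) there: w1:T, w6:T. ✓
w2: successors {w2, w3, w5, w7}; ◇(q ∧ ¬p) there: w2:F, w3:T, w5:T, w7:F. ✗
w3: successors {w1, w2, w3, w7}; ◇(q ∧ ¬p) there: w1:T, w2:F, w3:T, w7:F. ✗
w5: successors {w1, w2, w7}; ◇(q ∧ ¬p) there: w1:T, w2:F, w7:F. ✗
w6: successors {w1, w2, w6}; ◇(q ∧ ¬p) there: w1:T, w2:F, w6:T. ✗
w7: successors {w2, w3}; ◇(q ∧ ¬p) there: w2:F, w3:T. ✗
Satisfying worlds: {w1}.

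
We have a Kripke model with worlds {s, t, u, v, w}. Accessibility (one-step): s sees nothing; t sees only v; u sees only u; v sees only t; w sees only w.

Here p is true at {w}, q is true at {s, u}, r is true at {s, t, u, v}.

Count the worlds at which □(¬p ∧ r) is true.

4

s: no successors, so □(¬p ∧ r) holds vacuously. ✓
t: successors {v}; ¬p ∧ r there: v:T. ✓
u: successors {u}; ¬p ∧ r there: u:T. ✓
v: successors {t}; ¬p ∧ r there: t:T. ✓
w: successors {w}; ¬p ∧ r there: w:F. ✗
Satisfying worlds: {s, t, u, v}.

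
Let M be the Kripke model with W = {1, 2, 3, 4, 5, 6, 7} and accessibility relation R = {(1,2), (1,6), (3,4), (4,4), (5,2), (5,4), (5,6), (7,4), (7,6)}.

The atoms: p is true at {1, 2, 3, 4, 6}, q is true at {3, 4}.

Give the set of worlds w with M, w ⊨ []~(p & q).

1: successors {2, 6}; ~(p & q) there: 2:T, 6:T. ✓
2: no successors, so []~(p & q) holds vacuously. ✓
3: successors {4}; ~(p & q) there: 4:F. ✗
4: successors {4}; ~(p & q) there: 4:F. ✗
5: successors {2, 4, 6}; ~(p & q) there: 2:T, 4:F, 6:T. ✗
6: no successors, so []~(p & q) holds vacuously. ✓
7: successors {4, 6}; ~(p & q) there: 4:F, 6:T. ✗

{1, 2, 6}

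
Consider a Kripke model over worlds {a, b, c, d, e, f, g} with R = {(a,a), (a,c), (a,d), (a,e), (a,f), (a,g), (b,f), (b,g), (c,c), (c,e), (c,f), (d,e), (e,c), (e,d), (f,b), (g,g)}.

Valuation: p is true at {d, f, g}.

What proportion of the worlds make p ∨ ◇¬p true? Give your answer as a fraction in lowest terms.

6/7

a: p is F, ◇¬p is T. ✓
b: p is F, ◇¬p is F. ✗
c: p is F, ◇¬p is T. ✓
d: p is T, ◇¬p is T. ✓
e: p is F, ◇¬p is T. ✓
f: p is T, ◇¬p is T. ✓
g: p is T, ◇¬p is F. ✓
That's 6 of 7 worlds, so 6/7.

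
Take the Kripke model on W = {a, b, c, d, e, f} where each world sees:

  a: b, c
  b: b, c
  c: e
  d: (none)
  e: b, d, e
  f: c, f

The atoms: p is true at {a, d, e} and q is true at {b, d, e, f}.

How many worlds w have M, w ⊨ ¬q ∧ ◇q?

a: ¬q is T, ◇q is T. ✓
b: ¬q is F, ◇q is T. ✗
c: ¬q is T, ◇q is T. ✓
d: ¬q is F, ◇q is F. ✗
e: ¬q is F, ◇q is T. ✗
f: ¬q is F, ◇q is T. ✗
Satisfying worlds: {a, c}.

2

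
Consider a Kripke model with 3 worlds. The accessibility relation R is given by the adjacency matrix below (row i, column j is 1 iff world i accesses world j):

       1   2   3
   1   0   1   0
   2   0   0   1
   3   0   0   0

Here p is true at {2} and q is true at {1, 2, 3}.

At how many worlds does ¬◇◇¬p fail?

1: ◇◇¬p is T. ✗
2: ◇◇¬p is F. ✓
3: ◇◇¬p is F. ✓
Satisfying worlds: {2, 3}.
So ¬◇◇¬p fails at the other 1 world.

1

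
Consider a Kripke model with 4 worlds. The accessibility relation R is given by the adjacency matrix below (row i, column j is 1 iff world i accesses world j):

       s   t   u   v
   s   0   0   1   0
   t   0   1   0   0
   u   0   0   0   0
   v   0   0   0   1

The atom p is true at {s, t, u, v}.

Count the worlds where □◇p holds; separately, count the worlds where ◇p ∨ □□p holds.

For □◇p:
s: successors {u}; ◇p there: u:F. ✗
t: successors {t}; ◇p there: t:T. ✓
u: no successors, so □◇p holds vacuously. ✓
v: successors {v}; ◇p there: v:T. ✓
— 3 worlds.
For ◇p ∨ □□p:
s: ◇p is T, □□p is T. ✓
t: ◇p is T, □□p is T. ✓
u: ◇p is F, □□p is T. ✓
v: ◇p is T, □□p is T. ✓
— 4 worlds.

3 and 4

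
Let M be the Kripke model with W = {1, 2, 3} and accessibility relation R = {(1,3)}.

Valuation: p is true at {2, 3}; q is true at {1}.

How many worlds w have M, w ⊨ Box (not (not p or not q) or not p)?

2

1: successors {3}; not (not p or not q) or not p there: 3:F. ✗
2: no successors, so Box (not (not p or not q) or not p) holds vacuously. ✓
3: no successors, so Box (not (not p or not q) or not p) holds vacuously. ✓
Satisfying worlds: {2, 3}.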